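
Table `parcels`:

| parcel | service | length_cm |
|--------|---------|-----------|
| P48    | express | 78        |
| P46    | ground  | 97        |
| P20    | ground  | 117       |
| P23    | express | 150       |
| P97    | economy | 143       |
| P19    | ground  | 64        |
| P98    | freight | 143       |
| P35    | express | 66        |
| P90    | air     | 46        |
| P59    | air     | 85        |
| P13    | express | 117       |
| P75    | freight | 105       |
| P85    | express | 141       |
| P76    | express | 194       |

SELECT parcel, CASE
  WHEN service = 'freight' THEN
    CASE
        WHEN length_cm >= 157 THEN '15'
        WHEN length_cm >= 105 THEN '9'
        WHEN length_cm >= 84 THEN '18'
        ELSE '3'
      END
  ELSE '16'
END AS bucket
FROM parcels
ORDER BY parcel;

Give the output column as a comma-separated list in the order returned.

parcel=P13: service='express' → outer ELSE → 16
parcel=P19: service='ground' → outer ELSE → 16
parcel=P20: service='ground' → outer ELSE → 16
parcel=P23: service='express' → outer ELSE → 16
parcel=P35: service='express' → outer ELSE → 16
parcel=P46: service='ground' → outer ELSE → 16
parcel=P48: service='express' → outer ELSE → 16
parcel=P59: service='air' → outer ELSE → 16
parcel=P75: service='freight' → inner[length_cm >= 105] → 9
parcel=P76: service='express' → outer ELSE → 16
parcel=P85: service='express' → outer ELSE → 16
parcel=P90: service='air' → outer ELSE → 16
parcel=P97: service='economy' → outer ELSE → 16
parcel=P98: service='freight' → inner[length_cm >= 105] → 9

16, 16, 16, 16, 16, 16, 16, 16, 9, 16, 16, 16, 16, 9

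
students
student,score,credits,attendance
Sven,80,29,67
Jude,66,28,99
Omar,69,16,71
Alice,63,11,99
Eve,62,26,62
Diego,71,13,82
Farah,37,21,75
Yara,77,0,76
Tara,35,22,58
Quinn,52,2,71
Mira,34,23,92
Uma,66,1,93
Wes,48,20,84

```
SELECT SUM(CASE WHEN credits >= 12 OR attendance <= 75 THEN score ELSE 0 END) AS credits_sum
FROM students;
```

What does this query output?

student=Sven: ✓ → 80
student=Jude: ✓ → 66
student=Omar: ✓ → 69
student=Alice: ✗
student=Eve: ✓ → 62
student=Diego: ✓ → 71
student=Farah: ✓ → 37
student=Yara: ✗
student=Tara: ✓ → 35
student=Quinn: ✓ → 52
student=Mira: ✓ → 34
student=Uma: ✗
student=Wes: ✓ → 48
credits_sum = 80 + 66 + 69 + 62 + 71 + 37 + 35 + 52 + 34 + 48 = 554

554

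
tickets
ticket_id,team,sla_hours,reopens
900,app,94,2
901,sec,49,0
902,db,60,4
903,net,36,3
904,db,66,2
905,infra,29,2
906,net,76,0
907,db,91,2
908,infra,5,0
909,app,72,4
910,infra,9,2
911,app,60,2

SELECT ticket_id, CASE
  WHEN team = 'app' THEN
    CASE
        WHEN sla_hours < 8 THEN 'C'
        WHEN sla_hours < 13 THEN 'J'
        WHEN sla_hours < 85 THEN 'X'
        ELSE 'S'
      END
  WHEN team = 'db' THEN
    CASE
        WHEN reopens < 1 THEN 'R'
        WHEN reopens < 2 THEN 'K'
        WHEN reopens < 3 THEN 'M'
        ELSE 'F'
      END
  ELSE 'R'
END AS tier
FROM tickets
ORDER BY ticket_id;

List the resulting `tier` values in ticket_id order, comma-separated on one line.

ticket_id=900: team='app' → inner[ELSE] → S
ticket_id=901: team='sec' → outer ELSE → R
ticket_id=902: team='db' → inner[ELSE] → F
ticket_id=903: team='net' → outer ELSE → R
ticket_id=904: team='db' → inner[reopens < 3] → M
ticket_id=905: team='infra' → outer ELSE → R
ticket_id=906: team='net' → outer ELSE → R
ticket_id=907: team='db' → inner[reopens < 3] → M
ticket_id=908: team='infra' → outer ELSE → R
ticket_id=909: team='app' → inner[sla_hours < 85] → X
ticket_id=910: team='infra' → outer ELSE → R
ticket_id=911: team='app' → inner[sla_hours < 85] → X

S, R, F, R, M, R, R, M, R, X, R, X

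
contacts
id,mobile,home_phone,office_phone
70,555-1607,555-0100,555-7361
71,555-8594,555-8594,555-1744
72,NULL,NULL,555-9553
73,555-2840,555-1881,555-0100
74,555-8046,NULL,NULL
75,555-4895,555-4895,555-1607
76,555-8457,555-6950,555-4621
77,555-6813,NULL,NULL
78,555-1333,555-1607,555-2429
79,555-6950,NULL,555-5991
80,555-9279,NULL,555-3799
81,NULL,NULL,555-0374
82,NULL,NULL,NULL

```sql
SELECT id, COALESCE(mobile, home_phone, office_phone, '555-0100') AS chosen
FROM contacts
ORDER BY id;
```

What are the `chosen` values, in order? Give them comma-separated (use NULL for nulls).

id=70: mobile=555-1607 → 555-1607
id=71: mobile=555-8594 → 555-8594
id=72: mobile=NULL, home_phone=NULL, office_phone=555-9553 → 555-9553
id=73: mobile=555-2840 → 555-2840
id=74: mobile=555-8046 → 555-8046
id=75: mobile=555-4895 → 555-4895
id=76: mobile=555-8457 → 555-8457
id=77: mobile=555-6813 → 555-6813
id=78: mobile=555-1333 → 555-1333
id=79: mobile=555-6950 → 555-6950
id=80: mobile=555-9279 → 555-9279
id=81: mobile=NULL, home_phone=NULL, office_phone=555-0374 → 555-0374
id=82: mobile=NULL, home_phone=NULL, office_phone=NULL, → literal 555-0100 → 555-0100

555-1607, 555-8594, 555-9553, 555-2840, 555-8046, 555-4895, 555-8457, 555-6813, 555-1333, 555-6950, 555-9279, 555-0374, 555-0100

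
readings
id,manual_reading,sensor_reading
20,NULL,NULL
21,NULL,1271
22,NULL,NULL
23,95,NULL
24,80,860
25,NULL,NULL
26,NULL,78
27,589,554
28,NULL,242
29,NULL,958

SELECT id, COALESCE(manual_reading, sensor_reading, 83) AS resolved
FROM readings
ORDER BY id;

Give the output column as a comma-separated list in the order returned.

83, 1271, 83, 95, 80, 83, 78, 589, 242, 958

id=20: manual_reading=NULL, sensor_reading=NULL, → literal 83 → 83
id=21: manual_reading=NULL, sensor_reading=1271 → 1271
id=22: manual_reading=NULL, sensor_reading=NULL, → literal 83 → 83
id=23: manual_reading=95 → 95
id=24: manual_reading=80 → 80
id=25: manual_reading=NULL, sensor_reading=NULL, → literal 83 → 83
id=26: manual_reading=NULL, sensor_reading=78 → 78
id=27: manual_reading=589 → 589
id=28: manual_reading=NULL, sensor_reading=242 → 242
id=29: manual_reading=NULL, sensor_reading=958 → 958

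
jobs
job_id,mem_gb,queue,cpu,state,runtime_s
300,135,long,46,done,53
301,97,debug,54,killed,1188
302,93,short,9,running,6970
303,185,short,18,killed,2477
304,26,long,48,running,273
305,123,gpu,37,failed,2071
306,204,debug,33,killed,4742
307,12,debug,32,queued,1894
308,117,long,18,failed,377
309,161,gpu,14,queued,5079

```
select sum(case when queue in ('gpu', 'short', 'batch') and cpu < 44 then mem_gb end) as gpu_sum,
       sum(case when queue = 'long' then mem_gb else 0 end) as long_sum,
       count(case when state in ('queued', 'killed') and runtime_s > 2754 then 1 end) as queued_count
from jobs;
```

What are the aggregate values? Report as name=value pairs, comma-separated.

gpu_sum=562, long_sum=278, queued_count=2

[gpu_sum: queue in ('gpu', 'short', 'batch') and cpu < 44]
job_id=300: ✗
job_id=301: ✗
job_id=302: ✓ → 93
job_id=303: ✓ → 185
job_id=304: ✗
job_id=305: ✓ → 123
job_id=306: ✗
job_id=307: ✗
job_id=308: ✗
job_id=309: ✓ → 161
gpu_sum = 93 + 185 + 123 + 161 = 562
—
[long_sum: queue = 'long']
job_id=300: ✓ → 135
job_id=301: ✗
job_id=302: ✗
job_id=303: ✗
job_id=304: ✓ → 26
job_id=305: ✗
job_id=306: ✗
job_id=307: ✗
job_id=308: ✓ → 117
job_id=309: ✗
long_sum = 135 + 26 + 117 = 278
—
[queued_count: state in ('queued', 'killed') and runtime_s > 2754]
job_id=300: ✗
job_id=301: ✗
job_id=302: ✗
job_id=303: ✗
job_id=304: ✗
job_id=305: ✗
job_id=306: ✓ → 1
job_id=307: ✗
job_id=308: ✗
job_id=309: ✓ → 1
queued_count = COUNT(1, 1) = 2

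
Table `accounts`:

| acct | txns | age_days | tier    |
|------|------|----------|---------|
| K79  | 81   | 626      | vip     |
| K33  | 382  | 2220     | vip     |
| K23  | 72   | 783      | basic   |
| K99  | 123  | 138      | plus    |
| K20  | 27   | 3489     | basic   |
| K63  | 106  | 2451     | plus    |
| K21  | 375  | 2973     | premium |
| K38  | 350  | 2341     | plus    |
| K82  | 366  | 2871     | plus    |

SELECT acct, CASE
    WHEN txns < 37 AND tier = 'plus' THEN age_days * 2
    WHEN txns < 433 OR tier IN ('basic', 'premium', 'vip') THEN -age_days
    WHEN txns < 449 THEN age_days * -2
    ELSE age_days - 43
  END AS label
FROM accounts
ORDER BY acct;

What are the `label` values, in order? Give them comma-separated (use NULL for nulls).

-3489, -2973, -783, -2220, -2341, -2451, -626, -2871, -138

acct=K20: txns < 433 OR tier IN ('basic', 'premium', 'vip') → -3489
acct=K21: txns < 433 OR tier IN ('basic', 'premium', 'vip') → -2973
acct=K23: txns < 433 OR tier IN ('basic', 'premium', 'vip') → -783
acct=K33: txns < 433 OR tier IN ('basic', 'premium', 'vip') → -2220
acct=K38: txns < 433 OR tier IN ('basic', 'premium', 'vip') → -2341
acct=K63: txns < 433 OR tier IN ('basic', 'premium', 'vip') → -2451
acct=K79: txns < 433 OR tier IN ('basic', 'premium', 'vip') → -626
acct=K82: txns < 433 OR tier IN ('basic', 'premium', 'vip') → -2871
acct=K99: txns < 433 OR tier IN ('basic', 'premium', 'vip') → -138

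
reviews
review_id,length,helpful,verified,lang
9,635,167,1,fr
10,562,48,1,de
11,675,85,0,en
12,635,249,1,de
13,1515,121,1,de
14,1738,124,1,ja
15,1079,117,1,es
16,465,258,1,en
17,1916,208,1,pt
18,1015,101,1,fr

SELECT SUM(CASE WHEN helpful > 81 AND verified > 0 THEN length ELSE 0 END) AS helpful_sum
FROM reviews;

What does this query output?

review_id=9: ✓ → 635
review_id=10: ✗
review_id=11: ✗
review_id=12: ✓ → 635
review_id=13: ✓ → 1515
review_id=14: ✓ → 1738
review_id=15: ✓ → 1079
review_id=16: ✓ → 465
review_id=17: ✓ → 1916
review_id=18: ✓ → 1015
helpful_sum = 635 + 635 + 1515 + 1738 + 1079 + 465 + 1916 + 1015 = 8998

8998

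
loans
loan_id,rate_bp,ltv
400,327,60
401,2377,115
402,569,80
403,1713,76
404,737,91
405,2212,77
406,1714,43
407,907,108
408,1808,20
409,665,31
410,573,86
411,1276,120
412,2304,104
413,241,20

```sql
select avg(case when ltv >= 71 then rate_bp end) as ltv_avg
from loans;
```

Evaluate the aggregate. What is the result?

1407.5555555556

loan_id=400: ✗
loan_id=401: ✓ → 2377
loan_id=402: ✓ → 569
loan_id=403: ✓ → 1713
loan_id=404: ✓ → 737
loan_id=405: ✓ → 2212
loan_id=406: ✗
loan_id=407: ✓ → 907
loan_id=408: ✗
loan_id=409: ✗
loan_id=410: ✓ → 573
loan_id=411: ✓ → 1276
loan_id=412: ✓ → 2304
loan_id=413: ✗
ltv_avg = (2377 + 569 + 1713 + 737 + 2212 + 907 + 573 + 1276 + 2304) / 9 = 1407.5555555556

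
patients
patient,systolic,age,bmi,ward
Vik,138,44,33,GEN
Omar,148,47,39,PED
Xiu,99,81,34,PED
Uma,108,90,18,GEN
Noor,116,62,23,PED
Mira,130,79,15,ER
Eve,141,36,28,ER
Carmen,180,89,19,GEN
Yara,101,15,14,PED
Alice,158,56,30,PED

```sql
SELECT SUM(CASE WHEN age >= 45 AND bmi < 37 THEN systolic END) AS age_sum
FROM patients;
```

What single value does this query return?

791

patient=Vik: ✗
patient=Omar: ✗
patient=Xiu: ✓ → 99
patient=Uma: ✓ → 108
patient=Noor: ✓ → 116
patient=Mira: ✓ → 130
patient=Eve: ✗
patient=Carmen: ✓ → 180
patient=Yara: ✗
patient=Alice: ✓ → 158
age_sum = 99 + 108 + 116 + 130 + 180 + 158 = 791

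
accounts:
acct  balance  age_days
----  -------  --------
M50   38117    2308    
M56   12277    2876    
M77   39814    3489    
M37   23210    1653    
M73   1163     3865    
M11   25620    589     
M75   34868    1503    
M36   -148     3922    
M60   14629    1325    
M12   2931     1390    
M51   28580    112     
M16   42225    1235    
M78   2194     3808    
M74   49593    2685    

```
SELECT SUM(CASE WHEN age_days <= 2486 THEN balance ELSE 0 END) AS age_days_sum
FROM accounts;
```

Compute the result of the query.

acct=M50: ✓ → 38117
acct=M56: ✗
acct=M77: ✗
acct=M37: ✓ → 23210
acct=M73: ✗
acct=M11: ✓ → 25620
acct=M75: ✓ → 34868
acct=M36: ✗
acct=M60: ✓ → 14629
acct=M12: ✓ → 2931
acct=M51: ✓ → 28580
acct=M16: ✓ → 42225
acct=M78: ✗
acct=M74: ✗
age_days_sum = 38117 + 23210 + 25620 + 34868 + 14629 + 2931 + 28580 + 42225 = 210180

210180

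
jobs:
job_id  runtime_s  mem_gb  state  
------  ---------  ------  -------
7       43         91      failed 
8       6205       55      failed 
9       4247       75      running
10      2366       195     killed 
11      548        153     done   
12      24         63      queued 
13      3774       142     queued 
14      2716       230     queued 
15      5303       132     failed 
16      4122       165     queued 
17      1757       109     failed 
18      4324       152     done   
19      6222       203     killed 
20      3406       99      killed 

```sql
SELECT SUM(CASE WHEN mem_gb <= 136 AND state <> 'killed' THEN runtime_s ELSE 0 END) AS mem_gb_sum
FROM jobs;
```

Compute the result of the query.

job_id=7: ✓ → 43
job_id=8: ✓ → 6205
job_id=9: ✓ → 4247
job_id=10: ✗
job_id=11: ✗
job_id=12: ✓ → 24
job_id=13: ✗
job_id=14: ✗
job_id=15: ✓ → 5303
job_id=16: ✗
job_id=17: ✓ → 1757
job_id=18: ✗
job_id=19: ✗
job_id=20: ✗
mem_gb_sum = 43 + 6205 + 4247 + 24 + 5303 + 1757 = 17579

17579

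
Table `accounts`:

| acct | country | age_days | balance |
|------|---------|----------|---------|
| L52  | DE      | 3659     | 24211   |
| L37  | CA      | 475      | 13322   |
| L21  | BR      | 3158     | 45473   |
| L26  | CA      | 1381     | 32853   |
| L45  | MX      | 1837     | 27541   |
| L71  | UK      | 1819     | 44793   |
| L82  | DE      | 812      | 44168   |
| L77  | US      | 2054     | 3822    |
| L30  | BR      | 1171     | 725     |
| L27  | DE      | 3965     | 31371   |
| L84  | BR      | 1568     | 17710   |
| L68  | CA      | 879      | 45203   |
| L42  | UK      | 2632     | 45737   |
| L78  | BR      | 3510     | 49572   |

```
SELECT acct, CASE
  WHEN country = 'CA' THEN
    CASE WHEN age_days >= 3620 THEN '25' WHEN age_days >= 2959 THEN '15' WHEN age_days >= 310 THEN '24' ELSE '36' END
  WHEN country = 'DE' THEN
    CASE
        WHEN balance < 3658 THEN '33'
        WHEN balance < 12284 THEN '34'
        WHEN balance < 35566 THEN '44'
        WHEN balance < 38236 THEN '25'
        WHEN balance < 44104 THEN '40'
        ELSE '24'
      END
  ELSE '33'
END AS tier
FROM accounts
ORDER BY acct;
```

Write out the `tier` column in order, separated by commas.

33, 24, 44, 33, 24, 33, 33, 44, 24, 33, 33, 33, 24, 33

acct=L21: country='BR' → outer ELSE → 33
acct=L26: country='CA' → inner[age_days >= 310] → 24
acct=L27: country='DE' → inner[balance < 35566] → 44
acct=L30: country='BR' → outer ELSE → 33
acct=L37: country='CA' → inner[age_days >= 310] → 24
acct=L42: country='UK' → outer ELSE → 33
acct=L45: country='MX' → outer ELSE → 33
acct=L52: country='DE' → inner[balance < 35566] → 44
acct=L68: country='CA' → inner[age_days >= 310] → 24
acct=L71: country='UK' → outer ELSE → 33
acct=L77: country='US' → outer ELSE → 33
acct=L78: country='BR' → outer ELSE → 33
acct=L82: country='DE' → inner[ELSE] → 24
acct=L84: country='BR' → outer ELSE → 33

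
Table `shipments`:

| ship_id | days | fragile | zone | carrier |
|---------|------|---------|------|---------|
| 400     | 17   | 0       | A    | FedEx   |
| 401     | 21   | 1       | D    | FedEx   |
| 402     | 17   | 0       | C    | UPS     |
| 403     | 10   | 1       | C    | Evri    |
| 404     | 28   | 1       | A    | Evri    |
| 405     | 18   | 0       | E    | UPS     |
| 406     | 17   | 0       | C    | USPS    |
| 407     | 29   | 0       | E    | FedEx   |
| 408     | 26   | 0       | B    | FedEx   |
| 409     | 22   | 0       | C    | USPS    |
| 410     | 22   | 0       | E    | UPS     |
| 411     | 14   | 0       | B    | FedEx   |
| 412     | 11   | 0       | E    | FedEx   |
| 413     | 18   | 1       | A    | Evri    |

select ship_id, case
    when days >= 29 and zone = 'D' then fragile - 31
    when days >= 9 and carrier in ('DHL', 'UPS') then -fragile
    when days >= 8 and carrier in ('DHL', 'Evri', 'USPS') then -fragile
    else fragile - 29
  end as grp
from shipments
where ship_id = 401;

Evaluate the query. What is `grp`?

-28

ship_id = 401: days=21, fragile=1, zone=D, carrier=FedEx.
days >= 29 and zone = 'D' → false
days >= 9 and carrier in ('DHL', 'UPS') → false
days >= 8 and carrier in ('DHL', 'Evri', 'USPS') → false
No prior WHEN matched → ELSE → -28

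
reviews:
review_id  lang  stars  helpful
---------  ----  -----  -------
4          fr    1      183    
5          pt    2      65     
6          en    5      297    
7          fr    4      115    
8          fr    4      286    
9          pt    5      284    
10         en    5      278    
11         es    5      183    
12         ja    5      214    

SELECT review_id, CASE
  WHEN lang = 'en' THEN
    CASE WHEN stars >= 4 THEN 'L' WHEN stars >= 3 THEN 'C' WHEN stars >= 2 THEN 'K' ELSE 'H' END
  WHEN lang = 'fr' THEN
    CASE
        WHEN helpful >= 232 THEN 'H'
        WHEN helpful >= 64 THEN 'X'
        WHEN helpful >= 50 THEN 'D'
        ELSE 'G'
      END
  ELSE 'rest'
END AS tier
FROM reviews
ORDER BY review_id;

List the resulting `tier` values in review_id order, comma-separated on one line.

review_id=4: lang='fr' → inner[helpful >= 64] → X
review_id=5: lang='pt' → outer ELSE → rest
review_id=6: lang='en' → inner[stars >= 4] → L
review_id=7: lang='fr' → inner[helpful >= 64] → X
review_id=8: lang='fr' → inner[helpful >= 232] → H
review_id=9: lang='pt' → outer ELSE → rest
review_id=10: lang='en' → inner[stars >= 4] → L
review_id=11: lang='es' → outer ELSE → rest
review_id=12: lang='ja' → outer ELSE → rest

X, rest, L, X, H, rest, L, rest, rest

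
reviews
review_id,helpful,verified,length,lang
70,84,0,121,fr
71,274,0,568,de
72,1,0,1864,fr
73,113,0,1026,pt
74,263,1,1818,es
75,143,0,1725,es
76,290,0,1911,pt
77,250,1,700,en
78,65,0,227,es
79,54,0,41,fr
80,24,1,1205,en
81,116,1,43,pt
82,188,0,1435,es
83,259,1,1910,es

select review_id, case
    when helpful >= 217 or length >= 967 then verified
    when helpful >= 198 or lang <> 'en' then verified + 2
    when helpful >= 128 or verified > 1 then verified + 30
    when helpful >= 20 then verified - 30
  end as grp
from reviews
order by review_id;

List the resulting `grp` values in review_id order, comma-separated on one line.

2, 0, 0, 0, 1, 0, 0, 1, 2, 2, 1, 3, 0, 1

review_id=70: helpful >= 198 or lang <> 'en' → 2
review_id=71: helpful >= 217 or length >= 967 → 0
review_id=72: helpful >= 217 or length >= 967 → 0
review_id=73: helpful >= 217 or length >= 967 → 0
review_id=74: helpful >= 217 or length >= 967 → 1
review_id=75: helpful >= 217 or length >= 967 → 0
review_id=76: helpful >= 217 or length >= 967 → 0
review_id=77: helpful >= 217 or length >= 967 → 1
review_id=78: helpful >= 198 or lang <> 'en' → 2
review_id=79: helpful >= 198 or lang <> 'en' → 2
review_id=80: helpful >= 217 or length >= 967 → 1
review_id=81: helpful >= 198 or lang <> 'en' → 3
review_id=82: helpful >= 217 or length >= 967 → 0
review_id=83: helpful >= 217 or length >= 967 → 1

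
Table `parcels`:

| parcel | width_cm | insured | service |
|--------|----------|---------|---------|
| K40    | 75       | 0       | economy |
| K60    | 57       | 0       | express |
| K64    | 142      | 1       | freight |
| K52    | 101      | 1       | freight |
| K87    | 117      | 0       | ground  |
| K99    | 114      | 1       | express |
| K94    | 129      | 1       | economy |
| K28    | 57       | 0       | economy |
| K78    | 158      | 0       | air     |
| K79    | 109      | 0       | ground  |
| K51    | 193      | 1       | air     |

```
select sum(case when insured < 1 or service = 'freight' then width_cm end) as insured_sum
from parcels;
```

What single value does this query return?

816

parcel=K40: ✓ → 75
parcel=K60: ✓ → 57
parcel=K64: ✓ → 142
parcel=K52: ✓ → 101
parcel=K87: ✓ → 117
parcel=K99: ✗
parcel=K94: ✗
parcel=K28: ✓ → 57
parcel=K78: ✓ → 158
parcel=K79: ✓ → 109
parcel=K51: ✗
insured_sum = 75 + 57 + 142 + 101 + 117 + 57 + 158 + 109 = 816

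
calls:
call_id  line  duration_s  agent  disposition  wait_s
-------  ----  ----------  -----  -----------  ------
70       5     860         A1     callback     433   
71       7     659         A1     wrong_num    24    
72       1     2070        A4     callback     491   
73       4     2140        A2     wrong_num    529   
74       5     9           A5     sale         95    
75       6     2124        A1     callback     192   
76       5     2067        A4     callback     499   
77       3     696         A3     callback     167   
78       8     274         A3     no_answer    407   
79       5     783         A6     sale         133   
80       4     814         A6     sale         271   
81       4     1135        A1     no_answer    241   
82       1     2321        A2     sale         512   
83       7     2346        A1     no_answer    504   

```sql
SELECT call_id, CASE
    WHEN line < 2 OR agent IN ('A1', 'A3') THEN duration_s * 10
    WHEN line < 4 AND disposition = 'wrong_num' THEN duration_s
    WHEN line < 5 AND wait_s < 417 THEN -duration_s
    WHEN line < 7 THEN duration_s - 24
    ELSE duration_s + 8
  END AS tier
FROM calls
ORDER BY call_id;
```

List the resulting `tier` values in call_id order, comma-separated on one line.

call_id=70: line < 2 OR agent IN ('A1', 'A3') → 8600
call_id=71: line < 2 OR agent IN ('A1', 'A3') → 6590
call_id=72: line < 2 OR agent IN ('A1', 'A3') → 20700
call_id=73: line < 7 → 2116
call_id=74: line < 7 → -15
call_id=75: line < 2 OR agent IN ('A1', 'A3') → 21240
call_id=76: line < 7 → 2043
call_id=77: line < 2 OR agent IN ('A1', 'A3') → 6960
call_id=78: line < 2 OR agent IN ('A1', 'A3') → 2740
call_id=79: line < 7 → 759
call_id=80: line < 5 AND wait_s < 417 → -814
call_id=81: line < 2 OR agent IN ('A1', 'A3') → 11350
call_id=82: line < 2 OR agent IN ('A1', 'A3') → 23210
call_id=83: line < 2 OR agent IN ('A1', 'A3') → 23460

8600, 6590, 20700, 2116, -15, 21240, 2043, 6960, 2740, 759, -814, 11350, 23210, 23460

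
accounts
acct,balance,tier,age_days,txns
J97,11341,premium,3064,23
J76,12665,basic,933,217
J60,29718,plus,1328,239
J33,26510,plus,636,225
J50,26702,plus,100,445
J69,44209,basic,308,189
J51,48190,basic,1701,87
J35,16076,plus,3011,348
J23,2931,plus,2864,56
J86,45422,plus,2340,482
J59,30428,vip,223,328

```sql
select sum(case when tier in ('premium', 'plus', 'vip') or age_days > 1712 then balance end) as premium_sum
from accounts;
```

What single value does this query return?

acct=J97: ✓ → 11341
acct=J76: ✗
acct=J60: ✓ → 29718
acct=J33: ✓ → 26510
acct=J50: ✓ → 26702
acct=J69: ✗
acct=J51: ✗
acct=J35: ✓ → 16076
acct=J23: ✓ → 2931
acct=J86: ✓ → 45422
acct=J59: ✓ → 30428
premium_sum = 11341 + 29718 + 26510 + 26702 + 16076 + 2931 + 45422 + 30428 = 189128

189128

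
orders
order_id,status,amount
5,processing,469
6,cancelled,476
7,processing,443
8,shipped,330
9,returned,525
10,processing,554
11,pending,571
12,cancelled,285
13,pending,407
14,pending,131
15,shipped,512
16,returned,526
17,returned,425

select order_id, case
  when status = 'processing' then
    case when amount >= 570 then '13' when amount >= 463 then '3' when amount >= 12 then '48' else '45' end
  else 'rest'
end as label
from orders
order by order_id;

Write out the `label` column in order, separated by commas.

order_id=5: status='processing' → inner[amount >= 463] → 3
order_id=6: status='cancelled' → outer ELSE → rest
order_id=7: status='processing' → inner[amount >= 12] → 48
order_id=8: status='shipped' → outer ELSE → rest
order_id=9: status='returned' → outer ELSE → rest
order_id=10: status='processing' → inner[amount >= 463] → 3
order_id=11: status='pending' → outer ELSE → rest
order_id=12: status='cancelled' → outer ELSE → rest
order_id=13: status='pending' → outer ELSE → rest
order_id=14: status='pending' → outer ELSE → rest
order_id=15: status='shipped' → outer ELSE → rest
order_id=16: status='returned' → outer ELSE → rest
order_id=17: status='returned' → outer ELSE → rest

3, rest, 48, rest, rest, 3, rest, rest, rest, rest, rest, rest, rest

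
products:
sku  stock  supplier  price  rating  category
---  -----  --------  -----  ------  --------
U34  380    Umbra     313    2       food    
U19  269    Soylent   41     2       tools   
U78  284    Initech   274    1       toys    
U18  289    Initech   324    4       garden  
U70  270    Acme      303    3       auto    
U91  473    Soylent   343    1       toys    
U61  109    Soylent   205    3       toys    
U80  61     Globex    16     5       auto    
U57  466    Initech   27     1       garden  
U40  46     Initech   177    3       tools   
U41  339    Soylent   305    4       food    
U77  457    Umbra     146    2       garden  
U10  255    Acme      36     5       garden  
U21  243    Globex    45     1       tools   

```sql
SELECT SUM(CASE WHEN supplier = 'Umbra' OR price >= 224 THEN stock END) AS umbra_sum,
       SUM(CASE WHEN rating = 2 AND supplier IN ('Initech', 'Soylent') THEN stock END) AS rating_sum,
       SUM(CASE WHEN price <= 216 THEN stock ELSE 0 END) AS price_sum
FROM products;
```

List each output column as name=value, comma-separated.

[umbra_sum: supplier = 'Umbra' OR price >= 224]
sku=U34: ✓ → 380
sku=U19: ✗
sku=U78: ✓ → 284
sku=U18: ✓ → 289
sku=U70: ✓ → 270
sku=U91: ✓ → 473
sku=U61: ✗
sku=U80: ✗
sku=U57: ✗
sku=U40: ✗
sku=U41: ✓ → 339
sku=U77: ✓ → 457
sku=U10: ✗
sku=U21: ✗
umbra_sum = 380 + 284 + 289 + 270 + 473 + 339 + 457 = 2492
—
[rating_sum: rating = 2 AND supplier IN ('Initech', 'Soylent')]
sku=U34: ✗
sku=U19: ✓ → 269
sku=U78: ✗
sku=U18: ✗
sku=U70: ✗
sku=U91: ✗
sku=U61: ✗
sku=U80: ✗
sku=U57: ✗
sku=U40: ✗
sku=U41: ✗
sku=U77: ✗
sku=U10: ✗
sku=U21: ✗
rating_sum = 269
—
[price_sum: price <= 216]
sku=U34: ✗
sku=U19: ✓ → 269
sku=U78: ✗
sku=U18: ✗
sku=U70: ✗
sku=U91: ✗
sku=U61: ✓ → 109
sku=U80: ✓ → 61
sku=U57: ✓ → 466
sku=U40: ✓ → 46
sku=U41: ✗
sku=U77: ✓ → 457
sku=U10: ✓ → 255
sku=U21: ✓ → 243
price_sum = 269 + 109 + 61 + 466 + 46 + 457 + 255 + 243 = 1906

umbra_sum=2492, rating_sum=269, price_sum=1906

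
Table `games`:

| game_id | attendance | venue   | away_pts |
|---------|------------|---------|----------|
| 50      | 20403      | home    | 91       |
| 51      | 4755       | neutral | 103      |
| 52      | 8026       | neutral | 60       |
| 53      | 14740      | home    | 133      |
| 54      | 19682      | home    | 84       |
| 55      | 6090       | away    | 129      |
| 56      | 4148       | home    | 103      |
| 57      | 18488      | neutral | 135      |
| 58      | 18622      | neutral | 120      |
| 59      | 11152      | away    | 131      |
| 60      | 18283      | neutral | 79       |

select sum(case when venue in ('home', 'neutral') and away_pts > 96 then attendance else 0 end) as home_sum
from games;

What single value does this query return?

game_id=50: ✗
game_id=51: ✓ → 4755
game_id=52: ✗
game_id=53: ✓ → 14740
game_id=54: ✗
game_id=55: ✗
game_id=56: ✓ → 4148
game_id=57: ✓ → 18488
game_id=58: ✓ → 18622
game_id=59: ✗
game_id=60: ✗
home_sum = 4755 + 14740 + 4148 + 18488 + 18622 = 60753

60753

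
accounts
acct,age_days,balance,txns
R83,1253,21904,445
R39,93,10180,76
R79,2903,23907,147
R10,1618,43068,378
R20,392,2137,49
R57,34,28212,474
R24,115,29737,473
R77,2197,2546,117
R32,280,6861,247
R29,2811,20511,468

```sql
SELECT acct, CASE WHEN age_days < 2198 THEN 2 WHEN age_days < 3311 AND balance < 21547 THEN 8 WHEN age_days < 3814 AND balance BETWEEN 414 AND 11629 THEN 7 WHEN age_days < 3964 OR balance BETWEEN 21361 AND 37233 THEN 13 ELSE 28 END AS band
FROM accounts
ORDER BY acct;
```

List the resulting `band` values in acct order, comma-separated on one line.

acct=R10: age_days < 2198 → 2
acct=R20: age_days < 2198 → 2
acct=R24: age_days < 2198 → 2
acct=R29: age_days < 3311 AND balance < 21547 → 8
acct=R32: age_days < 2198 → 2
acct=R39: age_days < 2198 → 2
acct=R57: age_days < 2198 → 2
acct=R77: age_days < 2198 → 2
acct=R79: age_days < 3964 OR balance BETWEEN 21361 AND 37233 → 13
acct=R83: age_days < 2198 → 2

2, 2, 2, 8, 2, 2, 2, 2, 13, 2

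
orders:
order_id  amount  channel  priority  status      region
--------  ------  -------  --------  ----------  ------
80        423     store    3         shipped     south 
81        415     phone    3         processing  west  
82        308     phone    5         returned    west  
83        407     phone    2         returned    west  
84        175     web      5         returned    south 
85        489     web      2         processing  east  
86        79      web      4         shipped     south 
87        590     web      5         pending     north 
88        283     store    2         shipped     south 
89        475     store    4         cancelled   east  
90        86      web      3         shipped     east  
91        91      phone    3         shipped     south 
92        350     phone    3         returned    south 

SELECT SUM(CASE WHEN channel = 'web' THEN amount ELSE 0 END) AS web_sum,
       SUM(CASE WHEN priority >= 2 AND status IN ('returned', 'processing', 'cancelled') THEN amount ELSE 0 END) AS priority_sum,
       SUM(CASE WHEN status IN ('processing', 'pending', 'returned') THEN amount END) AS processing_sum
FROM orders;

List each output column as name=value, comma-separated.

web_sum=1419, priority_sum=2619, processing_sum=2734

[web_sum: channel = 'web']
order_id=80: ✗
order_id=81: ✗
order_id=82: ✗
order_id=83: ✗
order_id=84: ✓ → 175
order_id=85: ✓ → 489
order_id=86: ✓ → 79
order_id=87: ✓ → 590
order_id=88: ✗
order_id=89: ✗
order_id=90: ✓ → 86
order_id=91: ✗
order_id=92: ✗
web_sum = 175 + 489 + 79 + 590 + 86 = 1419
—
[priority_sum: priority >= 2 AND status IN ('returned', 'processing', 'cancelled')]
order_id=80: ✗
order_id=81: ✓ → 415
order_id=82: ✓ → 308
order_id=83: ✓ → 407
order_id=84: ✓ → 175
order_id=85: ✓ → 489
order_id=86: ✗
order_id=87: ✗
order_id=88: ✗
order_id=89: ✓ → 475
order_id=90: ✗
order_id=91: ✗
order_id=92: ✓ → 350
priority_sum = 415 + 308 + 407 + 175 + 489 + 475 + 350 = 2619
—
[processing_sum: status IN ('processing', 'pending', 'returned')]
order_id=80: ✗
order_id=81: ✓ → 415
order_id=82: ✓ → 308
order_id=83: ✓ → 407
order_id=84: ✓ → 175
order_id=85: ✓ → 489
order_id=86: ✗
order_id=87: ✓ → 590
order_id=88: ✗
order_id=89: ✗
order_id=90: ✗
order_id=91: ✗
order_id=92: ✓ → 350
processing_sum = 415 + 308 + 407 + 175 + 489 + 590 + 350 = 2734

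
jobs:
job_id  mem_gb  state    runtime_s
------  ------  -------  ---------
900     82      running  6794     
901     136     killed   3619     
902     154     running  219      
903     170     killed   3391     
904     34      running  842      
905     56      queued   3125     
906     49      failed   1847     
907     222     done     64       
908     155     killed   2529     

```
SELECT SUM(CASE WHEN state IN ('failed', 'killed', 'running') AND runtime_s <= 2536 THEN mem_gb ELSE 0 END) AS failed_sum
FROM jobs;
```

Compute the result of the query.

392

job_id=900: ✗
job_id=901: ✗
job_id=902: ✓ → 154
job_id=903: ✗
job_id=904: ✓ → 34
job_id=905: ✗
job_id=906: ✓ → 49
job_id=907: ✗
job_id=908: ✓ → 155
failed_sum = 154 + 34 + 49 + 155 = 392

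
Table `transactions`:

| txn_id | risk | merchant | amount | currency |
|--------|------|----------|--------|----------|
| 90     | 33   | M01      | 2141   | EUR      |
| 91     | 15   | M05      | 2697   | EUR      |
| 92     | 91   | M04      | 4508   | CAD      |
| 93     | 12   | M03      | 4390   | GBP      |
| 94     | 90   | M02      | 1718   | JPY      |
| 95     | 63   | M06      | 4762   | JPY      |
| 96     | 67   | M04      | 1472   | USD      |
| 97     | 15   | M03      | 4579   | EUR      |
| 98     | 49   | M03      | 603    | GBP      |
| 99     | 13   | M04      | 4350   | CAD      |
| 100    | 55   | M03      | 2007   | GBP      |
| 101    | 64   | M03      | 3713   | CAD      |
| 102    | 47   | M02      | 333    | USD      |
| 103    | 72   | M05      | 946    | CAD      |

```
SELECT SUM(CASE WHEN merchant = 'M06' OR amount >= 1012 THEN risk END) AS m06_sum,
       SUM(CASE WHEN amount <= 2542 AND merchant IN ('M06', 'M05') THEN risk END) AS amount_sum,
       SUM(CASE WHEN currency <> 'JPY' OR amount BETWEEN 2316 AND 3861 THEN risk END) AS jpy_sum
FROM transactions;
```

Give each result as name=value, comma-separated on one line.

m06_sum=518, amount_sum=72, jpy_sum=533

[m06_sum: merchant = 'M06' OR amount >= 1012]
txn_id=90: ✓ → 33
txn_id=91: ✓ → 15
txn_id=92: ✓ → 91
txn_id=93: ✓ → 12
txn_id=94: ✓ → 90
txn_id=95: ✓ → 63
txn_id=96: ✓ → 67
txn_id=97: ✓ → 15
txn_id=98: ✗
txn_id=99: ✓ → 13
txn_id=100: ✓ → 55
txn_id=101: ✓ → 64
txn_id=102: ✗
txn_id=103: ✗
m06_sum = 33 + 15 + 91 + 12 + 90 + 63 + 67 + 15 + 13 + 55 + 64 = 518
—
[amount_sum: amount <= 2542 AND merchant IN ('M06', 'M05')]
txn_id=90: ✗
txn_id=91: ✗
txn_id=92: ✗
txn_id=93: ✗
txn_id=94: ✗
txn_id=95: ✗
txn_id=96: ✗
txn_id=97: ✗
txn_id=98: ✗
txn_id=99: ✗
txn_id=100: ✗
txn_id=101: ✗
txn_id=102: ✗
txn_id=103: ✓ → 72
amount_sum = 72
—
[jpy_sum: currency <> 'JPY' OR amount BETWEEN 2316 AND 3861]
txn_id=90: ✓ → 33
txn_id=91: ✓ → 15
txn_id=92: ✓ → 91
txn_id=93: ✓ → 12
txn_id=94: ✗
txn_id=95: ✗
txn_id=96: ✓ → 67
txn_id=97: ✓ → 15
txn_id=98: ✓ → 49
txn_id=99: ✓ → 13
txn_id=100: ✓ → 55
txn_id=101: ✓ → 64
txn_id=102: ✓ → 47
txn_id=103: ✓ → 72
jpy_sum = 33 + 15 + 91 + 12 + 67 + 15 + 49 + 13 + 55 + 64 + 47 + 72 = 533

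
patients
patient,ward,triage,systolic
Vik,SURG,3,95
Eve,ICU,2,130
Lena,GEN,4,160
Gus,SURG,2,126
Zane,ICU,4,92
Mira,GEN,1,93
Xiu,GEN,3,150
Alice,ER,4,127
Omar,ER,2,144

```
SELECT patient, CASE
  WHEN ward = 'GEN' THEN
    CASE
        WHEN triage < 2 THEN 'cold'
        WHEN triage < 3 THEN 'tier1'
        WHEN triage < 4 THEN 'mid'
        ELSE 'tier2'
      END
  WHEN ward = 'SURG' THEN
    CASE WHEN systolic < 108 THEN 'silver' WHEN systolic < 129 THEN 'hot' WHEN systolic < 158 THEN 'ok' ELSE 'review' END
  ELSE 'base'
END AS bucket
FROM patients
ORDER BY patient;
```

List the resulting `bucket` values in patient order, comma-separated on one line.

patient=Alice: ward='ER' → outer ELSE → base
patient=Eve: ward='ICU' → outer ELSE → base
patient=Gus: ward='SURG' → inner[systolic < 129] → hot
patient=Lena: ward='GEN' → inner[ELSE] → tier2
patient=Mira: ward='GEN' → inner[triage < 2] → cold
patient=Omar: ward='ER' → outer ELSE → base
patient=Vik: ward='SURG' → inner[systolic < 108] → silver
patient=Xiu: ward='GEN' → inner[triage < 4] → mid
patient=Zane: ward='ICU' → outer ELSE → base

base, base, hot, tier2, cold, base, silver, mid, base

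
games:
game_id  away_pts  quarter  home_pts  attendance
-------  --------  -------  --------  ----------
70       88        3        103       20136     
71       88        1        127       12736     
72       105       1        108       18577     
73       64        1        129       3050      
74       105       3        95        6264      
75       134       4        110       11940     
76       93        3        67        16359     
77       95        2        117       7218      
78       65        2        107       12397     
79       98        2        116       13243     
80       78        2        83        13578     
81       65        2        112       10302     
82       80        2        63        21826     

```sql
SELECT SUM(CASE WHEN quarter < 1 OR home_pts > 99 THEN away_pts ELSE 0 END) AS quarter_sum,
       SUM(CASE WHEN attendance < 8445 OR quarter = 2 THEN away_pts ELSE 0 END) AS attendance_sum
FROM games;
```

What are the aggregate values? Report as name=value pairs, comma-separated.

[quarter_sum: quarter < 1 OR home_pts > 99]
game_id=70: ✓ → 88
game_id=71: ✓ → 88
game_id=72: ✓ → 105
game_id=73: ✓ → 64
game_id=74: ✗
game_id=75: ✓ → 134
game_id=76: ✗
game_id=77: ✓ → 95
game_id=78: ✓ → 65
game_id=79: ✓ → 98
game_id=80: ✗
game_id=81: ✓ → 65
game_id=82: ✗
quarter_sum = 88 + 88 + 105 + 64 + 134 + 95 + 65 + 98 + 65 = 802
—
[attendance_sum: attendance < 8445 OR quarter = 2]
game_id=70: ✗
game_id=71: ✗
game_id=72: ✗
game_id=73: ✓ → 64
game_id=74: ✓ → 105
game_id=75: ✗
game_id=76: ✗
game_id=77: ✓ → 95
game_id=78: ✓ → 65
game_id=79: ✓ → 98
game_id=80: ✓ → 78
game_id=81: ✓ → 65
game_id=82: ✓ → 80
attendance_sum = 64 + 105 + 95 + 65 + 98 + 78 + 65 + 80 = 650

quarter_sum=802, attendance_sum=650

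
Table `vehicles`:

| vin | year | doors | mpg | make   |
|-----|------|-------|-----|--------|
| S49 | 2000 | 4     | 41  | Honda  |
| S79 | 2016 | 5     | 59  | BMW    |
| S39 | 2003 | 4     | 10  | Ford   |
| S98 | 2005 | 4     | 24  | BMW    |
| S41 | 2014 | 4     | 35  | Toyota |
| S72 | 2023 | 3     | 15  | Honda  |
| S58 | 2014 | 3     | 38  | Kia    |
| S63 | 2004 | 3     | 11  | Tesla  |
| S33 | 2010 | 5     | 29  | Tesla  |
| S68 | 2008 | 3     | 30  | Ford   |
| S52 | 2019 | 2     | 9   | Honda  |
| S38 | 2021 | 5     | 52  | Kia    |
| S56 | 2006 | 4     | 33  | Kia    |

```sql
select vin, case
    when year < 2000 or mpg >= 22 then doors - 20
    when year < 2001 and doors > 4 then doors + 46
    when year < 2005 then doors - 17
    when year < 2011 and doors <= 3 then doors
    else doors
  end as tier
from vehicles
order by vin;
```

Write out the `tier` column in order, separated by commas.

-15, -15, -13, -16, -16, 2, -16, -17, -14, -17, 3, -15, -16

vin=S33: year < 2000 or mpg >= 22 → -15
vin=S38: year < 2000 or mpg >= 22 → -15
vin=S39: year < 2005 → -13
vin=S41: year < 2000 or mpg >= 22 → -16
vin=S49: year < 2000 or mpg >= 22 → -16
vin=S52: ELSE → 2
vin=S56: year < 2000 or mpg >= 22 → -16
vin=S58: year < 2000 or mpg >= 22 → -17
vin=S63: year < 2005 → -14
vin=S68: year < 2000 or mpg >= 22 → -17
vin=S72: ELSE → 3
vin=S79: year < 2000 or mpg >= 22 → -15
vin=S98: year < 2000 or mpg >= 22 → -16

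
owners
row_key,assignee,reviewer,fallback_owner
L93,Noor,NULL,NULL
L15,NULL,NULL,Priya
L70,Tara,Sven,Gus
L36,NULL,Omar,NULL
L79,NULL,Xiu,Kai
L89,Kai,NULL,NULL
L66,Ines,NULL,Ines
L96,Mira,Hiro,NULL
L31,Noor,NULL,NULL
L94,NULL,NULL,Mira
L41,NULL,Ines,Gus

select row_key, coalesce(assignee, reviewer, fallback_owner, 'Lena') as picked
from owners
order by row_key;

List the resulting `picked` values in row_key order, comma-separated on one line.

row_key=L15: assignee=NULL, reviewer=NULL, fallback_owner=Priya → Priya
row_key=L31: assignee=Noor → Noor
row_key=L36: assignee=NULL, reviewer=Omar → Omar
row_key=L41: assignee=NULL, reviewer=Ines → Ines
row_key=L66: assignee=Ines → Ines
row_key=L70: assignee=Tara → Tara
row_key=L79: assignee=NULL, reviewer=Xiu → Xiu
row_key=L89: assignee=Kai → Kai
row_key=L93: assignee=Noor → Noor
row_key=L94: assignee=NULL, reviewer=NULL, fallback_owner=Mira → Mira
row_key=L96: assignee=Mira → Mira

Priya, Noor, Omar, Ines, Ines, Tara, Xiu, Kai, Noor, Mira, Mira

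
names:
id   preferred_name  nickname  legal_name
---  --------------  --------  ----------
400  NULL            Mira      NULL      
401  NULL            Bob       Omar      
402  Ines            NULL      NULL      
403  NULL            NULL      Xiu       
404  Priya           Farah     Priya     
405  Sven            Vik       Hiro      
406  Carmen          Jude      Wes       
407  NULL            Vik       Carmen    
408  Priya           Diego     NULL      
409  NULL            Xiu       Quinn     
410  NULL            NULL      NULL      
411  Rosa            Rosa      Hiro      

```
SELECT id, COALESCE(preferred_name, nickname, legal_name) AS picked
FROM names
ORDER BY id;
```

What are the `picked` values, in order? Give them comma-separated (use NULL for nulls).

id=400: preferred_name=NULL, nickname=Mira → Mira
id=401: preferred_name=NULL, nickname=Bob → Bob
id=402: preferred_name=Ines → Ines
id=403: preferred_name=NULL, nickname=NULL, legal_name=Xiu → Xiu
id=404: preferred_name=Priya → Priya
id=405: preferred_name=Sven → Sven
id=406: preferred_name=Carmen → Carmen
id=407: preferred_name=NULL, nickname=Vik → Vik
id=408: preferred_name=Priya → Priya
id=409: preferred_name=NULL, nickname=Xiu → Xiu
id=410: preferred_name=NULL, nickname=NULL, legal_name=NULL (all NULL) → NULL
id=411: preferred_name=Rosa → Rosa

Mira, Bob, Ines, Xiu, Priya, Sven, Carmen, Vik, Priya, Xiu, NULL, Rosa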